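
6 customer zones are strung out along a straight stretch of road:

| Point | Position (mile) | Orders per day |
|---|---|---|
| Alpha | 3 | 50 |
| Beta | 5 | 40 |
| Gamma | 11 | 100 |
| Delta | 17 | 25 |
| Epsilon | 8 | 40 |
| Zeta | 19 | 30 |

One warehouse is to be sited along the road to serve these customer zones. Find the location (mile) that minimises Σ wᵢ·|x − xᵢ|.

For a sum of weighted absolute distances on a line, the optimum is the weighted median (not the mean). Total weight W = 285; half-weight = 142.5.
Sort by position and accumulate weight:
  mile 3 (Alpha, w=50) → cum 50
  mile 5 (Beta, w=40) → cum 90
  mile 8 (Epsilon, w=40) → cum 130
  mile 11 (Gamma, w=100) → cum 230  ≥ 142.5 → median here
  mile 17 (Delta, w=25) → cum 255
  mile 19 (Zeta, w=30) → cum 285
Optimal location: mile 11.

x = 11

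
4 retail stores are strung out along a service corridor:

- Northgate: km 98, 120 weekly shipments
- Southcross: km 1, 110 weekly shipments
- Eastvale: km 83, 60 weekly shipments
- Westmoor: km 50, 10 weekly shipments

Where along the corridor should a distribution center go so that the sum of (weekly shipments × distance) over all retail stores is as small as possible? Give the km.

x = 83

For a sum of weighted absolute distances on a line, the optimum is the weighted median (not the mean). Total weight W = 300; half-weight = 150.
Sort by position and accumulate weight:
  km 1 (Southcross, w=110) → cum 110
  km 50 (Westmoor, w=10) → cum 120
  km 83 (Eastvale, w=60) → cum 180  ≥ 150 → median here
  km 98 (Northgate, w=120) → cum 300
Optimal location: km 83.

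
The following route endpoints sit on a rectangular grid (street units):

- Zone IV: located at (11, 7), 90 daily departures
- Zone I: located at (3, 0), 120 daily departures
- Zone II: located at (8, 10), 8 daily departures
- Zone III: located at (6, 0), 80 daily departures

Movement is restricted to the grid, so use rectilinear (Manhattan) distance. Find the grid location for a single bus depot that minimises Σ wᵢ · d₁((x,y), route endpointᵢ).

Manhattan distance separates: Σwᵢ(|x−xᵢ|+|y−yᵢ|) = Σwᵢ|x−xᵢ| + Σwᵢ|y−yᵢ|, so x and y are optimised independently as 1-D weighted medians.
Total weight W = 298; half = 149.
x-coordinate, sorted with cumulative weight:
  x=3 (Zone I, w=120) cum 120
  x=6 (Zone III, w=80) cum 200  ← median
  x=8 (Zone II, w=8) cum 208
  x=11 (Zone IV, w=90) cum 298
⇒ x* = 6
y-coordinate, sorted with cumulative weight:
  y=0 (Zone I, w=120) cum 120
  y=0 (Zone III, w=80) cum 200  ← median
  y=7 (Zone IV, w=90) cum 290
  y=10 (Zone II, w=8) cum 298
⇒ y* = 0

(6, 0)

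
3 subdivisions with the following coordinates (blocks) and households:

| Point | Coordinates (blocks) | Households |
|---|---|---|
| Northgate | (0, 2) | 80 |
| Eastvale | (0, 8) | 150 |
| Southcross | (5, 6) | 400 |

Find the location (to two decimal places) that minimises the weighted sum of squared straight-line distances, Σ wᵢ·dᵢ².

The minimiser of Σwᵢ‖p−pᵢ‖² is the weighted centroid p* = (Σwᵢpᵢ)/(Σwᵢ).
Σwᵢ = 630.
Σwᵢxᵢ = 80·0 + 150·0 + 400·5 = 2000.
Σwᵢyᵢ = 80·2 + 150·8 + 400·6 = 3760.
x* = 2000/630 = 3.17, y* = 3760/630 = 5.97.

(3.17, 5.97)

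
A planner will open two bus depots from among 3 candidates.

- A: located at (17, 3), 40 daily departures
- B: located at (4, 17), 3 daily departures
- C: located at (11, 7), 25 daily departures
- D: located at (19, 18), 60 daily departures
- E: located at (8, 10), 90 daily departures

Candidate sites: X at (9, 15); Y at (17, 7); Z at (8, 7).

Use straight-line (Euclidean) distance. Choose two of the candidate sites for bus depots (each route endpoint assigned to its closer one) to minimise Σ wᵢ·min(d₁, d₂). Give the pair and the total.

Evaluate every pair (each demand assigned to the nearer of the two):
  {Y, Z}: total = 1208.1
  {X, Z}: total = 1381.5
  {X, Y}: total = 1411.5
Best pair: {Y, Z} with total 1208.1.

{Y, Z}, total 1208.1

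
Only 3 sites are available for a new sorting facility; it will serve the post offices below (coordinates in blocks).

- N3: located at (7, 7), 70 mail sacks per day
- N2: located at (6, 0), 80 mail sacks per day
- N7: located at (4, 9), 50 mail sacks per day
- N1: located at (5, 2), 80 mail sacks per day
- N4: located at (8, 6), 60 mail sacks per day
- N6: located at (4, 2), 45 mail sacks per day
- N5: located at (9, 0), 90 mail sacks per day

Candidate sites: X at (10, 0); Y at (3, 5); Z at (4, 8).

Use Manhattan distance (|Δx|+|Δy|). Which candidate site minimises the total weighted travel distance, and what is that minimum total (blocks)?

Total weighted distance at each candidate:
  X (10, 0): total = 3260
  Y (3, 5): total = 3240
  Z (4, 8): total = 3490
Minimum is at Y with total 3240 blocks.

Y, total 3240 blocks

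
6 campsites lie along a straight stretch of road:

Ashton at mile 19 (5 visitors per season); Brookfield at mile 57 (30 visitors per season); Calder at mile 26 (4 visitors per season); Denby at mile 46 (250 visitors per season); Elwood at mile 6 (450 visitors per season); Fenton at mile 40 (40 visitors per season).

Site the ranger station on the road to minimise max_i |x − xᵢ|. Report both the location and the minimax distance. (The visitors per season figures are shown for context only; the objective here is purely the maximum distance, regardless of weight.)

The 1-center on a line is the midpoint of the two extreme points: leftmost at 6, rightmost at 57.
Optimal location = (6 + 57)/2 = 31.5; maximum distance = (57 − 6)/2 = 25.5.

location 31.5, max distance 25.5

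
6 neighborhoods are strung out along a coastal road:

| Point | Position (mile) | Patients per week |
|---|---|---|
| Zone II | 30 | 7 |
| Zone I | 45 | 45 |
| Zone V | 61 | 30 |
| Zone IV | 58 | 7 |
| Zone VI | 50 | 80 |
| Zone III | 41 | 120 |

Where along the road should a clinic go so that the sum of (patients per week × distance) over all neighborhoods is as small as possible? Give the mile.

x = 45

For a sum of weighted absolute distances on a line, the optimum is the weighted median (not the mean). Total weight W = 289; half-weight = 144.5.
Sort by position and accumulate weight:
  mile 30 (Zone II, w=7) → cum 7
  mile 41 (Zone III, w=120) → cum 127
  mile 45 (Zone I, w=45) → cum 172  ≥ 144.5 → median here
  mile 50 (Zone VI, w=80) → cum 252
  mile 58 (Zone IV, w=7) → cum 259
  mile 61 (Zone V, w=30) → cum 289
Optimal location: mile 45.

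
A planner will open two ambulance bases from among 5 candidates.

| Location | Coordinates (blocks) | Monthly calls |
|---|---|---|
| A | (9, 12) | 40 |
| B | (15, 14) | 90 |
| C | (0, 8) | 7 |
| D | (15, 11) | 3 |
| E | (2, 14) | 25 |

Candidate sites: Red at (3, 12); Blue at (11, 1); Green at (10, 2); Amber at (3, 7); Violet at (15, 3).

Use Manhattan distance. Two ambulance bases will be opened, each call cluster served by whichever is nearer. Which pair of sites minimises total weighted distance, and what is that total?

Evaluate every pair (each demand assigned to the nearer of the two):
  {Red, Violet}: total = 1378
  {Red, Amber}: total = 1642
  {Red, Blue}: total = 1663
  {Red, Green}: total = 1663
  {Amber, Violet}: total = 1682
  {Green, Violet}: total = 2066
  {Blue, Violet}: total = 2210
  {Blue, Amber}: total = 2240
  {Green, Amber}: total = 2240
  {Blue, Green}: total = 2624
Best pair: {Red, Violet} with total 1378.

{Red, Violet}, total 1378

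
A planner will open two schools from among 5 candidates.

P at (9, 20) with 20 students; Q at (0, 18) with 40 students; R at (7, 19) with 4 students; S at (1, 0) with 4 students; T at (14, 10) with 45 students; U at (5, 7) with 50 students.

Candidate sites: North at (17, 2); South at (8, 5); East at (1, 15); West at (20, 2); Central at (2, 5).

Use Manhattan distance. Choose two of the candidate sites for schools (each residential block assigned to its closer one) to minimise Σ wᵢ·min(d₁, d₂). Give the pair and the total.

Evaluate every pair (each demand assigned to the nearer of the two):
  {South, East}: total = 1253
  {East, Central}: total = 1499
  {North, East}: total = 1615
  {South, Central}: total = 1749
  {East, West}: total = 1750
  {North, Central}: total = 1885
  {North, South}: total = 2013
  {South, West}: total = 2013
  {West, Central}: total = 2020
  {North, West}: total = 3365
Best pair: {South, East} with total 1253.

{South, East}, total 1253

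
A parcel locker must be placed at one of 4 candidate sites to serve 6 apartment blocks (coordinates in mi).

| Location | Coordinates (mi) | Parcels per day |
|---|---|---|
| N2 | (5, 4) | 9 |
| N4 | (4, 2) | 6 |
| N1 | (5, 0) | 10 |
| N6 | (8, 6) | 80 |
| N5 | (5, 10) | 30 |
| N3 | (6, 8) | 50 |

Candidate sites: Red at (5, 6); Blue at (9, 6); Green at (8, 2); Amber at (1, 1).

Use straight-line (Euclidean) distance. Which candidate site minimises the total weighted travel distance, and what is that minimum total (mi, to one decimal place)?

Red, total 574.5 mi

Total weighted distance at each candidate:
  Red (5, 6): total = 574.5
  Blue (9, 6): total = 580.8
  Green (8, 2): total = 985.1
  Amber (1, 1): total = 1519.0
Minimum is at Red with total 574.5 mi.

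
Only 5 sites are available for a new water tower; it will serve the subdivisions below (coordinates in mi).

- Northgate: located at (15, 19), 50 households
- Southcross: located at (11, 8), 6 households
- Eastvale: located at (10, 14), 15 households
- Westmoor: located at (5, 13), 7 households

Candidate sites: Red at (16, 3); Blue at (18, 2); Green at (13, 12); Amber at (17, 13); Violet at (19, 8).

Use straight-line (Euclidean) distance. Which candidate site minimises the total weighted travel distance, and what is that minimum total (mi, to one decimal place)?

Green, total 501.4 mi

Total weighted distance at each candidate:
  Red (16, 3): total = 1136.0
  Blue (18, 2): total = 1254.0
  Green (13, 12): total = 501.4
  Amber (17, 13): total = 553.2
  Violet (19, 8): total = 899.5
Minimum is at Green with total 501.4 mi.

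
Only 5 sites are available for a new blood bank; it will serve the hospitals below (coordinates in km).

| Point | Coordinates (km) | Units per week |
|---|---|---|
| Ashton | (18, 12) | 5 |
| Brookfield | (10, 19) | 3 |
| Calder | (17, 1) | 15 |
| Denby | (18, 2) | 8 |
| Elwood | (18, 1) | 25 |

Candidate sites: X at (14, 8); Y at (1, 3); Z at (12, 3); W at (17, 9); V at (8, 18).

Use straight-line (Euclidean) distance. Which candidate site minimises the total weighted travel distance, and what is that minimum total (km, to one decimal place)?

Total weighted distance at each candidate:
  X (14, 8): total = 436.9
  Y (1, 3): total = 957.3
  Z (12, 3): total = 390.0
  W (17, 9): total = 430.6
  V (8, 18): total = 997.6
Minimum is at Z with total 390.0 km.

Z, total 390.0 km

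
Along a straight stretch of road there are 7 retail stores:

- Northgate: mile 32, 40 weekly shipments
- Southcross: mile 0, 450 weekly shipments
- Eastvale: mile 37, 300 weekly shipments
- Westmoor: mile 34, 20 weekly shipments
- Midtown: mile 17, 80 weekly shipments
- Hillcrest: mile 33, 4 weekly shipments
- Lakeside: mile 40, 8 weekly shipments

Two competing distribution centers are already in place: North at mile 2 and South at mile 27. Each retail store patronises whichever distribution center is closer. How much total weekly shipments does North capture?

450

The indifferent point is the midpoint (2+27)/2 = 14.5; retail stores left of it (closer to North at 2) go to North, those right go to South.
  Southcross at 0 (w=450) → North
  Midtown at 17 (w=80) → South
  Northgate at 32 (w=40) → South
  Hillcrest at 33 (w=4) → South
  Westmoor at 34 (w=20) → South
  Eastvale at 37 (w=300) → South
  Lakeside at 40 (w=8) → South
North captures 450; South captures 452.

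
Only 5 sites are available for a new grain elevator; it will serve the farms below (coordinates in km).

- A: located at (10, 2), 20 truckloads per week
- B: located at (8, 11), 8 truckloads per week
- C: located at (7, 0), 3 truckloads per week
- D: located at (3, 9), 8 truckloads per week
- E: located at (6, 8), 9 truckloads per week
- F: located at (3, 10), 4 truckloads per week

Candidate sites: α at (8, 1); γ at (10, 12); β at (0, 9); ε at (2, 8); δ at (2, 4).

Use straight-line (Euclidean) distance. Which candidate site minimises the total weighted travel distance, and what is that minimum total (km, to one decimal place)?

Total weighted distance at each candidate:
  α (8, 1): total = 311.1
  γ (10, 12): total = 396.0
  β (0, 9): total = 435.7
  ε (2, 8): total = 338.2
  δ (2, 4): total = 373.9
Minimum is at α with total 311.1 km.

α, total 311.1 km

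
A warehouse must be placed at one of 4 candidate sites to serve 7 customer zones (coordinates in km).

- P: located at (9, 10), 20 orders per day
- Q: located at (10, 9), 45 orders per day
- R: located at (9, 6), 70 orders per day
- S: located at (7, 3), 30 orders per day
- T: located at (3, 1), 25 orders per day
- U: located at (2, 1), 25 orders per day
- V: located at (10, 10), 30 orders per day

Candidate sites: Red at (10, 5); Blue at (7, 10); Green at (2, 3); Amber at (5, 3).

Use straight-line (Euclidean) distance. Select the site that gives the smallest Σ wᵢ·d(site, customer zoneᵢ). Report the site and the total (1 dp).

Total weighted distance at each candidate:
  Red (10, 5): total = 1064.3
  Blue (7, 10): total = 1299.0
  Green (2, 3): total = 1755.9
  Amber (5, 3): total = 1341.6
Minimum is at Red with total 1064.3 km.

Red, total 1064.3 km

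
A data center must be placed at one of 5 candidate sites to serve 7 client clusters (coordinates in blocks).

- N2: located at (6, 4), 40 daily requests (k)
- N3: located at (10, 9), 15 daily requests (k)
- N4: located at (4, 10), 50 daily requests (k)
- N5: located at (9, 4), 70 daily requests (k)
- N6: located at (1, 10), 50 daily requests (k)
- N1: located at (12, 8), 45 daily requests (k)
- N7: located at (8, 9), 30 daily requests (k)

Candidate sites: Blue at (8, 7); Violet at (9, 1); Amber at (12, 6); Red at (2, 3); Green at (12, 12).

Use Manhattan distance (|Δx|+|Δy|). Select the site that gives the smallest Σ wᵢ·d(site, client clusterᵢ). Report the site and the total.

Blue, total 1675 blocks

Total weighted distance at each candidate:
  Blue (8, 7): total = 1675
  Violet (9, 1): total = 2855
  Amber (12, 6): total = 2395
  Red (2, 3): total = 2855
  Green (12, 12): total = 2945
Minimum is at Blue with total 1675 blocks.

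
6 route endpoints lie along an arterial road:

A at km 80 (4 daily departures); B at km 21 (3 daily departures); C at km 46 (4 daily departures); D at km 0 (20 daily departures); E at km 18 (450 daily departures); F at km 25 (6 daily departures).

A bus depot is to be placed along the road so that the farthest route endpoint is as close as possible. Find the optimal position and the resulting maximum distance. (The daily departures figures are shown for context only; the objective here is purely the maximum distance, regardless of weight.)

The 1-center on a line is the midpoint of the two extreme points: leftmost at 0, rightmost at 80.
Optimal location = (0 + 80)/2 = 40; maximum distance = (80 − 0)/2 = 40.

location 40, max distance 40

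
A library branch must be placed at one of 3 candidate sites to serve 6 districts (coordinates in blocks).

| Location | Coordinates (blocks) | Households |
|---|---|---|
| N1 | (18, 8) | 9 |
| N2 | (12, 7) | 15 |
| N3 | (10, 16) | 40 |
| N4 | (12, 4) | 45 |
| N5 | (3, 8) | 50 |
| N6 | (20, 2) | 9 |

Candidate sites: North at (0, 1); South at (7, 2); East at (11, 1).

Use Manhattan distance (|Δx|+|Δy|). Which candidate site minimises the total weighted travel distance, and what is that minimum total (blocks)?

Total weighted distance at each candidate:
  North (0, 1): total = 2859
  South (7, 2): total = 1915
  East (11, 1): total = 1891
Minimum is at East with total 1891 blocks.

East, total 1891 blocks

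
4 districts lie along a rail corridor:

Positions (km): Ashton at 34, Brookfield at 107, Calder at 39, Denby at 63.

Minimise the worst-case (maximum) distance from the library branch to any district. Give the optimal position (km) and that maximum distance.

The 1-center on a line is the midpoint of the two extreme points: leftmost at 34, rightmost at 107.
Optimal location = (34 + 107)/2 = 70.5; maximum distance = (107 − 34)/2 = 36.5.

location 70.5, max distance 36.5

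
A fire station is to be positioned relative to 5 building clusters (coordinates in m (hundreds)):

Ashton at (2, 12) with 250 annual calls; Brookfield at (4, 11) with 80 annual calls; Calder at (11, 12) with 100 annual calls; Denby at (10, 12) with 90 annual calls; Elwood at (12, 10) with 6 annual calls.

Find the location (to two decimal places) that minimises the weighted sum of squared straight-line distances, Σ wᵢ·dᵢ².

The minimiser of Σwᵢ‖p−pᵢ‖² is the weighted centroid p* = (Σwᵢpᵢ)/(Σwᵢ).
Σwᵢ = 526.
Σwᵢxᵢ = 250·2 + 80·4 + 100·11 + 90·10 + 6·12 = 2892.
Σwᵢyᵢ = 250·12 + 80·11 + 100·12 + 90·12 + 6·10 = 6220.
x* = 2892/526 = 5.50, y* = 6220/526 = 11.83.

(5.50, 11.83)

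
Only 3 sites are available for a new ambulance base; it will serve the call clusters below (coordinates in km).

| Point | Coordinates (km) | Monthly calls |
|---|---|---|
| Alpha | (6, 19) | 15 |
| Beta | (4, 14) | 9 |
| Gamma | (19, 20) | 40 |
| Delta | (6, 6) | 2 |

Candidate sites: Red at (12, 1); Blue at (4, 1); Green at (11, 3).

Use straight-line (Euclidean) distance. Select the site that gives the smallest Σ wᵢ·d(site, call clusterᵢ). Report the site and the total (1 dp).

Total weighted distance at each candidate:
  Red (12, 1): total = 1247.5
  Blue (4, 1): total = 1367.7
  Green (11, 3): total = 1132.0
Minimum is at Green with total 1132.0 km.

Green, total 1132.0 km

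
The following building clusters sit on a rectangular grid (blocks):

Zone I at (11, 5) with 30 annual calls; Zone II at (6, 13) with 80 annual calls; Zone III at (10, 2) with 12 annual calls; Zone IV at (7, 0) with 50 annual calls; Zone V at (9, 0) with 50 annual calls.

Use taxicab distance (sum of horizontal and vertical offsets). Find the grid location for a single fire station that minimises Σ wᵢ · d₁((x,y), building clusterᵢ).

Manhattan distance separates: Σwᵢ(|x−xᵢ|+|y−yᵢ|) = Σwᵢ|x−xᵢ| + Σwᵢ|y−yᵢ|, so x and y are optimised independently as 1-D weighted medians.
Total weight W = 222; half = 111.
x-coordinate, sorted with cumulative weight:
  x=6 (Zone II, w=80) cum 80
  x=7 (Zone IV, w=50) cum 130  ← median
  x=9 (Zone V, w=50) cum 180
  x=10 (Zone III, w=12) cum 192
  x=11 (Zone I, w=30) cum 222
⇒ x* = 7
y-coordinate, sorted with cumulative weight:
  y=0 (Zone IV, w=50) cum 50
  y=0 (Zone V, w=50) cum 100
  y=2 (Zone III, w=12) cum 112  ← median
  y=5 (Zone I, w=30) cum 142
  y=13 (Zone II, w=80) cum 222
⇒ y* = 2

(7, 2)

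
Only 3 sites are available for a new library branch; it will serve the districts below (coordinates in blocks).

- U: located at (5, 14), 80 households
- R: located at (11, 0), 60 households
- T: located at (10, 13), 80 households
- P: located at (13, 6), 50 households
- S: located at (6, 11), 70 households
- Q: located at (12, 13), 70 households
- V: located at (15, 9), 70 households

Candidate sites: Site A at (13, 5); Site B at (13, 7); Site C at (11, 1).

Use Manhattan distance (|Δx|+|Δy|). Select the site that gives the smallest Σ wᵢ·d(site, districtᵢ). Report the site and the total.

Total weighted distance at each candidate:
  Site A (13, 5): total = 4670
  Site B (13, 7): total = 4050
  Site C (11, 1): total = 5770
Minimum is at Site B with total 4050 blocks.

Site B, total 4050 blocks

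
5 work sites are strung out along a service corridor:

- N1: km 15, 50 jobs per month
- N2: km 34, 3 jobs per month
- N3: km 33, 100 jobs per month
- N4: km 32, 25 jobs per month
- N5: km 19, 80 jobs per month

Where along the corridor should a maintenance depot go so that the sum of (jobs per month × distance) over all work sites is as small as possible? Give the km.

x = 19

For a sum of weighted absolute distances on a line, the optimum is the weighted median (not the mean). Total weight W = 258; half-weight = 129.
Sort by position and accumulate weight:
  km 15 (N1, w=50) → cum 50
  km 19 (N5, w=80) → cum 130  ≥ 129 → median here
  km 32 (N4, w=25) → cum 155
  km 33 (N3, w=100) → cum 255
  km 34 (N2, w=3) → cum 258
Optimal location: km 19.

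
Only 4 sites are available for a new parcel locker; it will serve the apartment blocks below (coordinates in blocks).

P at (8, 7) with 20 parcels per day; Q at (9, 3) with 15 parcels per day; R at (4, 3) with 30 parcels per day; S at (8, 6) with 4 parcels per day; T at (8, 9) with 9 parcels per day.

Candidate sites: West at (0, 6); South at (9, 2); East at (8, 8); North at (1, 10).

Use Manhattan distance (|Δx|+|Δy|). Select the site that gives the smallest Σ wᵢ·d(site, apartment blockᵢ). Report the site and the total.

Total weighted distance at each candidate:
  West (0, 6): total = 701
  South (9, 2): total = 407
  East (8, 8): total = 397
  North (1, 10): total = 841
Minimum is at East with total 397 blocks.

East, total 397 blocks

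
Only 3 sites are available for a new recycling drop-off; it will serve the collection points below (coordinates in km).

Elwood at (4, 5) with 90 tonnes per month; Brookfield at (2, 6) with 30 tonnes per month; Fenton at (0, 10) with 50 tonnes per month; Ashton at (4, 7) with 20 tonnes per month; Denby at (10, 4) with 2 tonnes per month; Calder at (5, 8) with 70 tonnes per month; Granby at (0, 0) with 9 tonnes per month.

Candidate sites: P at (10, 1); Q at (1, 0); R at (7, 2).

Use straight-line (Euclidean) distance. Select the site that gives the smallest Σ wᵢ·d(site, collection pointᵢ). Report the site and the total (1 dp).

R, total 1737.5 km

Total weighted distance at each candidate:
  P (10, 1): total = 2473.0
  Q (1, 0): total = 2016.9
  R (7, 2): total = 1737.5
Minimum is at R with total 1737.5 km.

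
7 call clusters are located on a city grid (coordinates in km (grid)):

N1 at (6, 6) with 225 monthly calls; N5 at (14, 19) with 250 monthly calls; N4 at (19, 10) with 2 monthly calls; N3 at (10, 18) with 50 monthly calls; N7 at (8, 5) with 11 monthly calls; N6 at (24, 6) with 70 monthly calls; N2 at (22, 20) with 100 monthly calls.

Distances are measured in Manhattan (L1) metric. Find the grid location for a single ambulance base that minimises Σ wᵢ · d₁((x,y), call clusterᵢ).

(14, 18)

Manhattan distance separates: Σwᵢ(|x−xᵢ|+|y−yᵢ|) = Σwᵢ|x−xᵢ| + Σwᵢ|y−yᵢ|, so x and y are optimised independently as 1-D weighted medians.
Total weight W = 708; half = 354.
x-coordinate, sorted with cumulative weight:
  x=6 (N1, w=225) cum 225
  x=8 (N7, w=11) cum 236
  x=10 (N3, w=50) cum 286
  x=14 (N5, w=250) cum 536  ← median
  x=19 (N4, w=2) cum 538
  x=22 (N2, w=100) cum 638
  x=24 (N6, w=70) cum 708
⇒ x* = 14
y-coordinate, sorted with cumulative weight:
  y=5 (N7, w=11) cum 11
  y=6 (N1, w=225) cum 236
  y=6 (N6, w=70) cum 306
  y=10 (N4, w=2) cum 308
  y=18 (N3, w=50) cum 358  ← median
  y=19 (N5, w=250) cum 608
  y=20 (N2, w=100) cum 708
⇒ y* = 18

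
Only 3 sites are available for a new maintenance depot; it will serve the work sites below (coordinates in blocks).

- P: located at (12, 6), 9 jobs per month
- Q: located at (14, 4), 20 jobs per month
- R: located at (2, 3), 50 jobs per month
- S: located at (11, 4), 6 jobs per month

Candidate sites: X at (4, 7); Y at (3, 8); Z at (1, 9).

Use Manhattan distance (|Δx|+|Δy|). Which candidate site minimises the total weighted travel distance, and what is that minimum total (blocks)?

X, total 701 blocks

Total weighted distance at each candidate:
  X (4, 7): total = 701
  Y (3, 8): total = 771
  Z (1, 9): total = 926
Minimum is at X with total 701 blocks.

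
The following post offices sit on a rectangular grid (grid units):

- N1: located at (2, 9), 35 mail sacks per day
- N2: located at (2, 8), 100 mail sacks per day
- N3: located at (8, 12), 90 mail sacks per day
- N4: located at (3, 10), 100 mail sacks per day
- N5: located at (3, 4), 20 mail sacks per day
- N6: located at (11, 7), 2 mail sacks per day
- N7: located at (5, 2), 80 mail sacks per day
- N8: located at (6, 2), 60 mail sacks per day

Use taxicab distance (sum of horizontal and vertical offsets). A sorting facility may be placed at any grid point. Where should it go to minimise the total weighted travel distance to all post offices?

(3, 8)

Manhattan distance separates: Σwᵢ(|x−xᵢ|+|y−yᵢ|) = Σwᵢ|x−xᵢ| + Σwᵢ|y−yᵢ|, so x and y are optimised independently as 1-D weighted medians.
Total weight W = 487; half = 243.5.
x-coordinate, sorted with cumulative weight:
  x=2 (N1, w=35) cum 35
  x=2 (N2, w=100) cum 135
  x=3 (N4, w=100) cum 235
  x=3 (N5, w=20) cum 255  ← median
  x=5 (N7, w=80) cum 335
  x=6 (N8, w=60) cum 395
  x=8 (N3, w=90) cum 485
  x=11 (N6, w=2) cum 487
⇒ x* = 3
y-coordinate, sorted with cumulative weight:
  y=2 (N7, w=80) cum 80
  y=2 (N8, w=60) cum 140
  y=4 (N5, w=20) cum 160
  y=7 (N6, w=2) cum 162
  y=8 (N2, w=100) cum 262  ← median
  y=9 (N1, w=35) cum 297
  y=10 (N4, w=100) cum 397
  y=12 (N3, w=90) cum 487
⇒ y* = 8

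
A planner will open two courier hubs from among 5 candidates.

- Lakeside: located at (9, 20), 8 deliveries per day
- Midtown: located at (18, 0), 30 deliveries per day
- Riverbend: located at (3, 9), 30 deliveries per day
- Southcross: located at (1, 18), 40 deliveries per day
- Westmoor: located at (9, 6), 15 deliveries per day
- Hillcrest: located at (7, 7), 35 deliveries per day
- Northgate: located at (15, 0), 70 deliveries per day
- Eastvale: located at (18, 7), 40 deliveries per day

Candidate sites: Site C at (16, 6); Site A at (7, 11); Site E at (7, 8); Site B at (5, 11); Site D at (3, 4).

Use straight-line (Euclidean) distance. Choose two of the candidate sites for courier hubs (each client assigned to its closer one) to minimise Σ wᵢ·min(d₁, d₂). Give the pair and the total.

{Site C, Site B}, total 1443.7

Evaluate every pair (each demand assigned to the nearer of the two):
  {Site C, Site B}: total = 1443.7
  {Site C, Site E}: total = 1469.9
  {Site C, Site A}: total = 1502.5
  {Site C, Site D}: total = 1815.7
  {Site E, Site B}: total = 2205.4
  {Site A, Site E}: total = 2285.5
  {Site E, Site D}: total = 2406.7
  {Site A, Site B}: total = 2588.9
  {Site A, Site D}: total = 2616.8
  {Site B, Site D}: total = 2632.7
Best pair: {Site C, Site B} with total 1443.7.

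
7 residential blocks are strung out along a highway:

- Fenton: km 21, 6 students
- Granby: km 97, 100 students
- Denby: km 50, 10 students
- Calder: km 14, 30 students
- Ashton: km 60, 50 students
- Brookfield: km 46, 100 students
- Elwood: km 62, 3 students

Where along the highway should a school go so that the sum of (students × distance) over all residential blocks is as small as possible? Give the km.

x = 60

For a sum of weighted absolute distances on a line, the optimum is the weighted median (not the mean). Total weight W = 299; half-weight = 149.5.
Sort by position and accumulate weight:
  km 14 (Calder, w=30) → cum 30
  km 21 (Fenton, w=6) → cum 36
  km 46 (Brookfield, w=100) → cum 136
  km 50 (Denby, w=10) → cum 146
  km 60 (Ashton, w=50) → cum 196  ≥ 149.5 → median here
  km 62 (Elwood, w=3) → cum 199
  km 97 (Granby, w=100) → cum 299
Optimal location: km 60.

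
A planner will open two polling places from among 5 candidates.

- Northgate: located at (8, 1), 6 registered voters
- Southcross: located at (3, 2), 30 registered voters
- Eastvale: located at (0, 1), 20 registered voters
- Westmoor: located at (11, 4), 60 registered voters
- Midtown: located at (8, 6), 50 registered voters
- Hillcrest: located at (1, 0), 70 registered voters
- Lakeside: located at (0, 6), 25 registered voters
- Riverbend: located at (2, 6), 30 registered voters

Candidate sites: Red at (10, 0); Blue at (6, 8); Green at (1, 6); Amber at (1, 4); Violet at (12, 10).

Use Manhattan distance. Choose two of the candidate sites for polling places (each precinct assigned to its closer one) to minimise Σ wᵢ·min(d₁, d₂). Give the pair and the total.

{Red, Amber}, total 1363

Evaluate every pair (each demand assigned to the nearer of the two):
  {Red, Amber}: total = 1363
  {Blue, Amber}: total = 1439
  {Red, Green}: total = 1443
  {Amber, Violet}: total = 1525
  {Green, Amber}: total = 1545
  {Blue, Green}: total = 1569
  {Green, Violet}: total = 1617
  {Red, Blue}: total = 2018
  {Blue, Violet}: total = 2494
  {Red, Violet}: total = 2658
Best pair: {Red, Amber} with total 1363.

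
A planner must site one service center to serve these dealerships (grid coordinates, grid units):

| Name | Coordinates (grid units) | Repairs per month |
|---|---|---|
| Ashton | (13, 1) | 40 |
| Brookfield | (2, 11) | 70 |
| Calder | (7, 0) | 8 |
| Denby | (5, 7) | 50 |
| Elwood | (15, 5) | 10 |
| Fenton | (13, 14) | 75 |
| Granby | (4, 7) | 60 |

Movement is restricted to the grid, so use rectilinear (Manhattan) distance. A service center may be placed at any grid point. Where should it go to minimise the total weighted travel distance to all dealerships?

(5, 7)

Manhattan distance separates: Σwᵢ(|x−xᵢ|+|y−yᵢ|) = Σwᵢ|x−xᵢ| + Σwᵢ|y−yᵢ|, so x and y are optimised independently as 1-D weighted medians.
Total weight W = 313; half = 156.5.
x-coordinate, sorted with cumulative weight:
  x=2 (Brookfield, w=70) cum 70
  x=4 (Granby, w=60) cum 130
  x=5 (Denby, w=50) cum 180  ← median
  x=7 (Calder, w=8) cum 188
  x=13 (Ashton, w=40) cum 228
  x=13 (Fenton, w=75) cum 303
  x=15 (Elwood, w=10) cum 313
⇒ x* = 5
y-coordinate, sorted with cumulative weight:
  y=0 (Calder, w=8) cum 8
  y=1 (Ashton, w=40) cum 48
  y=5 (Elwood, w=10) cum 58
  y=7 (Denby, w=50) cum 108
  y=7 (Granby, w=60) cum 168  ← median
  y=11 (Brookfield, w=70) cum 238
  y=14 (Fenton, w=75) cum 313
⇒ y* = 7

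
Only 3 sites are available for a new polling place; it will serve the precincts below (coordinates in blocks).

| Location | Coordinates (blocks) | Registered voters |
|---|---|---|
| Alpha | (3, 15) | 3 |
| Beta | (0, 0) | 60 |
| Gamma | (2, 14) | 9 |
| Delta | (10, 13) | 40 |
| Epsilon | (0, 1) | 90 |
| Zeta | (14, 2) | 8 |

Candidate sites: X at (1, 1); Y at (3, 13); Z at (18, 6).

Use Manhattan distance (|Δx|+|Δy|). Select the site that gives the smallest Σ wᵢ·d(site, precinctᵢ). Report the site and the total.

X, total 1336 blocks

Total weighted distance at each candidate:
  X (1, 1): total = 1336
  Y (3, 13): total = 2790
  Z (18, 6): total = 4462
Minimum is at X with total 1336 blocks.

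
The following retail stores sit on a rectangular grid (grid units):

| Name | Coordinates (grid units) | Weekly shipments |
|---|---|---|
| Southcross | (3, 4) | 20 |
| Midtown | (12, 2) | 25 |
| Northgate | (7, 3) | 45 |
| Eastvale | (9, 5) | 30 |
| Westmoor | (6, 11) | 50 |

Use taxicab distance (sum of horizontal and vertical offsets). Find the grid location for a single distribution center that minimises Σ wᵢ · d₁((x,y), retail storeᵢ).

Manhattan distance separates: Σwᵢ(|x−xᵢ|+|y−yᵢ|) = Σwᵢ|x−xᵢ| + Σwᵢ|y−yᵢ|, so x and y are optimised independently as 1-D weighted medians.
Total weight W = 170; half = 85.
x-coordinate, sorted with cumulative weight:
  x=3 (Southcross, w=20) cum 20
  x=6 (Westmoor, w=50) cum 70
  x=7 (Northgate, w=45) cum 115  ← median
  x=9 (Eastvale, w=30) cum 145
  x=12 (Midtown, w=25) cum 170
⇒ x* = 7
y-coordinate, sorted with cumulative weight:
  y=2 (Midtown, w=25) cum 25
  y=3 (Northgate, w=45) cum 70
  y=4 (Southcross, w=20) cum 90  ← median
  y=5 (Eastvale, w=30) cum 120
  y=11 (Westmoor, w=50) cum 170
⇒ y* = 4

(7, 4)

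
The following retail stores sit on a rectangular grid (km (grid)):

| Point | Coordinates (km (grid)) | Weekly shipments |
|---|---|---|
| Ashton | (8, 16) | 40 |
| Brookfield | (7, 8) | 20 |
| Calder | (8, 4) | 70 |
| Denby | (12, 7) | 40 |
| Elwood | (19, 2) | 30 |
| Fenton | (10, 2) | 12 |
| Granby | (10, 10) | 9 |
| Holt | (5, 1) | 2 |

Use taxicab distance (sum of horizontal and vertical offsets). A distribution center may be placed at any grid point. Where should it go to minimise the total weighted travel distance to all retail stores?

(8, 4)

Manhattan distance separates: Σwᵢ(|x−xᵢ|+|y−yᵢ|) = Σwᵢ|x−xᵢ| + Σwᵢ|y−yᵢ|, so x and y are optimised independently as 1-D weighted medians.
Total weight W = 223; half = 111.5.
x-coordinate, sorted with cumulative weight:
  x=5 (Holt, w=2) cum 2
  x=7 (Brookfield, w=20) cum 22
  x=8 (Ashton, w=40) cum 62
  x=8 (Calder, w=70) cum 132  ← median
  x=10 (Fenton, w=12) cum 144
  x=10 (Granby, w=9) cum 153
  x=12 (Denby, w=40) cum 193
  x=19 (Elwood, w=30) cum 223
⇒ x* = 8
y-coordinate, sorted with cumulative weight:
  y=1 (Holt, w=2) cum 2
  y=2 (Elwood, w=30) cum 32
  y=2 (Fenton, w=12) cum 44
  y=4 (Calder, w=70) cum 114  ← median
  y=7 (Denby, w=40) cum 154
  y=8 (Brookfield, w=20) cum 174
  y=10 (Granby, w=9) cum 183
  y=16 (Ashton, w=40) cum 223
⇒ y* = 4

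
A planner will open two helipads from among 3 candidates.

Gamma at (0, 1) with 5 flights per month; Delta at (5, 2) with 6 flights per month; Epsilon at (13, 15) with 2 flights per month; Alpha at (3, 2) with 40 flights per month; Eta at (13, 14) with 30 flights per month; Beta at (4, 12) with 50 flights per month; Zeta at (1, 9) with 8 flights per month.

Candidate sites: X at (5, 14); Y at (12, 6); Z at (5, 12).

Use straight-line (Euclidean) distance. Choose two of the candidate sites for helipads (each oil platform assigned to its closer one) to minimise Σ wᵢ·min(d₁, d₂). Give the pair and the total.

Evaluate every pair (each demand assigned to the nearer of the two):
  {Y, Z}: total = 851.7
  {X, Z}: total = 874.5
  {X, Y}: total = 926.5
Best pair: {Y, Z} with total 851.7.

{Y, Z}, total 851.7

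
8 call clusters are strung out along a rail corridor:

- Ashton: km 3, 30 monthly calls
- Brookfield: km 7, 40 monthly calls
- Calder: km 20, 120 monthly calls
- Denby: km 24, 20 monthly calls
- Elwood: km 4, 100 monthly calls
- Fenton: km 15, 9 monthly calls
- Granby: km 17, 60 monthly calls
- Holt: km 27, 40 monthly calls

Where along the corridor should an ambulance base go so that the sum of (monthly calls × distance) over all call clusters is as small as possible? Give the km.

For a sum of weighted absolute distances on a line, the optimum is the weighted median (not the mean). Total weight W = 419; half-weight = 209.5.
Sort by position and accumulate weight:
  km 3 (Ashton, w=30) → cum 30
  km 4 (Elwood, w=100) → cum 130
  km 7 (Brookfield, w=40) → cum 170
  km 15 (Fenton, w=9) → cum 179
  km 17 (Granby, w=60) → cum 239  ≥ 209.5 → median here
  km 20 (Calder, w=120) → cum 359
  km 24 (Denby, w=20) → cum 379
  km 27 (Holt, w=40) → cum 419
Optimal location: km 17.

x = 17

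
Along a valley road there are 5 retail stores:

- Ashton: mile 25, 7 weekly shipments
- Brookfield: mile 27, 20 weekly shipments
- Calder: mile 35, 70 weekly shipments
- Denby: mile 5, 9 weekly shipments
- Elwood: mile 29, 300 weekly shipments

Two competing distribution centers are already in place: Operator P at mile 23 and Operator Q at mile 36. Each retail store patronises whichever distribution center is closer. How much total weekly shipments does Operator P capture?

336

The indifferent point is the midpoint (23+36)/2 = 29.5; retail stores left of it (closer to Operator P at 23) go to Operator P, those right go to Operator Q.
  Denby at 5 (w=9) → Operator P
  Ashton at 25 (w=7) → Operator P
  Brookfield at 27 (w=20) → Operator P
  Elwood at 29 (w=300) → Operator P
  Calder at 35 (w=70) → Operator Q
Operator P captures 336; Operator Q captures 70.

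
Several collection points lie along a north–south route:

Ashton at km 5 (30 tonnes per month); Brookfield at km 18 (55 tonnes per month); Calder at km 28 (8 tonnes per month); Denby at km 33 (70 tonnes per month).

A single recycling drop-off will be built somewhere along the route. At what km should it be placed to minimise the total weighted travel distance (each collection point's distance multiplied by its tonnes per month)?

For a sum of weighted absolute distances on a line, the optimum is the weighted median (not the mean). Total weight W = 163; half-weight = 81.5.
Sort by position and accumulate weight:
  km 5 (Ashton, w=30) → cum 30
  km 18 (Brookfield, w=55) → cum 85  ≥ 81.5 → median here
  km 28 (Calder, w=8) → cum 93
  km 33 (Denby, w=70) → cum 163
Optimal location: km 18.

x = 18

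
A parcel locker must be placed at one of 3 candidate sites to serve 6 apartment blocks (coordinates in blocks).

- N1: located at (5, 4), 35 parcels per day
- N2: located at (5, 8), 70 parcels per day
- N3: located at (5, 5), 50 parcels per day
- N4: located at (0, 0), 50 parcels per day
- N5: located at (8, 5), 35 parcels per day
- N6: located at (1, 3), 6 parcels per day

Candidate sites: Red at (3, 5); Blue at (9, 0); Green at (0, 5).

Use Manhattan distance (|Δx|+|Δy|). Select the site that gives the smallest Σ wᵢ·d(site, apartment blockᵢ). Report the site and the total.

Total weighted distance at each candidate:
  Red (3, 5): total = 1154
  Blue (9, 0): total = 2296
  Green (0, 5): total = 1568
Minimum is at Red with total 1154 blocks.

Red, total 1154 blocks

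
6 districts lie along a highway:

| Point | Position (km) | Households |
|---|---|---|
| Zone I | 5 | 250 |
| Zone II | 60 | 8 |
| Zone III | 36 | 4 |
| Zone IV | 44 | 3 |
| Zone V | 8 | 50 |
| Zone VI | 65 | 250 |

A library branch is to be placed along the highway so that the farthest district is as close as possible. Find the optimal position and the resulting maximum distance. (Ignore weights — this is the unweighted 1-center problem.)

The 1-center on a line is the midpoint of the two extreme points: leftmost at 5, rightmost at 65.
Optimal location = (5 + 65)/2 = 35; maximum distance = (65 − 5)/2 = 30.

location 35, max distance 30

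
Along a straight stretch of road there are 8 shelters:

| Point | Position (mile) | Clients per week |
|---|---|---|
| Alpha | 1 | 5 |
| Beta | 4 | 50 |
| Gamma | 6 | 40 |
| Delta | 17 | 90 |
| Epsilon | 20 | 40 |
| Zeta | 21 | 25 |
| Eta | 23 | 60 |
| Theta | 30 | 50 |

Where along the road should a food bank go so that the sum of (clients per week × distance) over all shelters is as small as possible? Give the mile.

For a sum of weighted absolute distances on a line, the optimum is the weighted median (not the mean). Total weight W = 360; half-weight = 180.
Sort by position and accumulate weight:
  mile 1 (Alpha, w=5) → cum 5
  mile 4 (Beta, w=50) → cum 55
  mile 6 (Gamma, w=40) → cum 95
  mile 17 (Delta, w=90) → cum 185  ≥ 180 → median here
  mile 20 (Epsilon, w=40) → cum 225
  mile 21 (Zeta, w=25) → cum 250
  mile 23 (Eta, w=60) → cum 310
  mile 30 (Theta, w=50) → cum 360
Optimal location: mile 17.

x = 17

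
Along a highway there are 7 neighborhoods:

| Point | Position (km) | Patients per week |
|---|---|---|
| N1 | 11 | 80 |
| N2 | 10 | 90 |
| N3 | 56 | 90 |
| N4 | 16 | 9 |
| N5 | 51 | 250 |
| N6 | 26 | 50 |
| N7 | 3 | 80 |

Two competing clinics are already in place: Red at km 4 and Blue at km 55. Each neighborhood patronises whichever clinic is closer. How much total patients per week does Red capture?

309

The indifferent point is the midpoint (4+55)/2 = 29.5; neighborhoods left of it (closer to Red at 4) go to Red, those right go to Blue.
  N7 at 3 (w=80) → Red
  N2 at 10 (w=90) → Red
  N1 at 11 (w=80) → Red
  N4 at 16 (w=9) → Red
  N6 at 26 (w=50) → Red
  N5 at 51 (w=250) → Blue
  N3 at 56 (w=90) → Blue
Red captures 309; Blue captures 340.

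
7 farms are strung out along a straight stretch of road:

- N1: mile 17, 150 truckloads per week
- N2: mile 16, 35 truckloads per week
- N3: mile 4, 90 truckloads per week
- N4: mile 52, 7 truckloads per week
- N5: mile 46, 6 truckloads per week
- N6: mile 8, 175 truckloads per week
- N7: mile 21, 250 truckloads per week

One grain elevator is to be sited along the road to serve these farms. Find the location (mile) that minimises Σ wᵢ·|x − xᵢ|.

For a sum of weighted absolute distances on a line, the optimum is the weighted median (not the mean). Total weight W = 713; half-weight = 356.5.
Sort by position and accumulate weight:
  mile 4 (N3, w=90) → cum 90
  mile 8 (N6, w=175) → cum 265
  mile 16 (N2, w=35) → cum 300
  mile 17 (N1, w=150) → cum 450  ≥ 356.5 → median here
  mile 21 (N7, w=250) → cum 700
  mile 46 (N5, w=6) → cum 706
  mile 52 (N4, w=7) → cum 713
Optimal location: mile 17.

x = 17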